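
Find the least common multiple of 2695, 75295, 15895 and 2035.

lcm(2695, 75295) = 2695·75295/gcd = 202920025/55 = 3689455
lcm(3689455, 15895) = 3689455·15895/gcd = 58643887225/55 = 1066252495
lcm(1066252495, 2035) = 1066252495·2035/gcd = 2169823827325/2035 = 1066252495

1066252495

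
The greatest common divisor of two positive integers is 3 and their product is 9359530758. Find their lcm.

3119843586

Since gcd(a,b)·lcm(a,b) = ab, lcm = 9359530758/3 = 3119843586.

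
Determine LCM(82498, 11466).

36381618

82498 = 2 · 13 · 19 · 167; 11466 = 2 · 3² · 7² · 13
max exponents: 2 · 3² · 7² · 13 · 19 · 167 = 36381618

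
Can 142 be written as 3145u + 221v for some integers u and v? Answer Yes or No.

No

By Bézout, 3145u + 221v = 142 has integer solutions iff gcd(3145, 221) | 142.
Euclid: 3145 = 14·221 + 51; 221 = 4·51 + 17; 51 = 3·17 + 0. gcd = 17; 142 mod 17 = 6. No.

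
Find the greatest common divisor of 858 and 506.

Euclid: 858 = 1·506 + 352; 506 = 1·352 + 154; 352 = 2·154 + 44; 154 = 3·44 + 22; 44 = 2·22 + 0. Last nonzero remainder: 22.

22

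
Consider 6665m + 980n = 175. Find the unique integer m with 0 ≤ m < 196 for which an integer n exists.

175

gcd(6665, 980) = 5 (Euclid: 6665 = 6·980 + 785; 980 = 1·785 + 195; 785 = 4·195 + 5; 195 = 39·5 + 0), and 5 | 175.
Extended Euclid: 6665·(5) + 980·(-34) = 5. Scale by 35: m₀ = 175.
General solution m = m₀ + 196t; reducing mod 196 gives m = 175 (and n = -1190).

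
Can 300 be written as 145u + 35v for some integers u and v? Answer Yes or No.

Yes

By Bézout, 145u + 35v = 300 has integer solutions iff gcd(145, 35) | 300.
Euclid: 145 = 4·35 + 5; 35 = 7·5 + 0. gcd = 5; 300 mod 5 = 0. Yes.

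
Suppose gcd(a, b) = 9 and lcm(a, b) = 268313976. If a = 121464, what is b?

19881

a·b = gcd·lcm = 9·268313976 = 2414825784, so b = 2414825784/121464 = 19881.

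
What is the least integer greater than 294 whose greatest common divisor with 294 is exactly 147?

gcd(x, 294) = 147 forces 147 | x; write x = 147s. Then gcd(147s, 147·2) = 147·gcd(s, 2), so need gcd(s, 2) = 1.
147s > 294 gives s ≥ 3. The least s ≥ 3 coprime to 2 is 3, so x = 147·3 = 441.

441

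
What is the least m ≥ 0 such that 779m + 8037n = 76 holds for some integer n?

gcd(779, 8037) = 19 (Euclid: 8037 = 10·779 + 247; 779 = 3·247 + 38; 247 = 6·38 + 19; 38 = 2·19 + 0), and 19 | 76.
Extended Euclid: 779·(-196) + 8037·(19) = 19. Scale by 4: m₀ = -784.
General solution m = m₀ + 423t; reducing mod 423 gives m = 62 (and n = -6).

62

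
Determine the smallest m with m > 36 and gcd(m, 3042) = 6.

Multiples of 6 above 36: 6·7, 6·8, … . Need the cofactor coprime to 3042/6 = 507.
Checking s = 7, 8, … the first with gcd(s, 507) = 1 is s = 7, giving 42.

42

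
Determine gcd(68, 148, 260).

4

gcd(68, 148): 148 = 2·68 + 12; 68 = 5·12 + 8; 12 = 1·8 + 4; 8 = 2·4 + 0 → 4
gcd(4, 260): 260 = 65·4 + 0 → 4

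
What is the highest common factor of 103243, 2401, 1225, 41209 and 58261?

49

gcd(103243, 2401): 103243 = 43·2401 + 0 → 2401
gcd(2401, 1225): 2401 = 1·1225 + 1176; 1225 = 1·1176 + 49; 1176 = 24·49 + 0 → 49
gcd(49, 41209): 41209 = 841·49 + 0 → 49
gcd(49, 58261): 58261 = 1189·49 + 0 → 49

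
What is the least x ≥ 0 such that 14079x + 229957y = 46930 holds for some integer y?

36

gcd(14079, 229957) = 4693 (Euclid: 229957 = 16·14079 + 4693; 14079 = 3·4693 + 0), and 4693 | 46930.
Extended Euclid: 14079·(-16) + 229957·(1) = 4693. Scale by 10: x₀ = -160.
General solution x = x₀ + 49t; reducing mod 49 gives x = 36 (and y = -2).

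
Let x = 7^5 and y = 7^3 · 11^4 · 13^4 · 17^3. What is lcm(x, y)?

34528770483598391

max exponent per prime: 7^5 · 11^4 · 13^4 · 17^3 = 34528770483598391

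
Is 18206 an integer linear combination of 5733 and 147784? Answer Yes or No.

No

gcd(5733, 147784): 147784 = 25·5733 + 4459; 5733 = 1·4459 + 1274; 4459 = 3·1274 + 637; 1274 = 2·637 + 0 → 637
637 does not divide 18206, so a solution does not exist.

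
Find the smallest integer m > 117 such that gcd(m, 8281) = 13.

8281 = 13·637. Any m with gcd(m, 8281) = 13 is a multiple of 13, say 13s, with s coprime to 637.
Need s > 117/13, so s ≥ 10. First s ≥ 10 with gcd(s, 637) = 1 is s = 10. Thus m = 13·10 = 130.

130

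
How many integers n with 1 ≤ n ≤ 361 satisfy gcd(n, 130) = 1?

134

130 = 2·5·13. Inclusion–exclusion on these primes:
361 − ⌊361/2⌋ − ⌊361/5⌋ − ⌊361/13⌋ + ⌊361/10⌋ + ⌊361/26⌋ + ⌊361/65⌋ − ⌊361/130⌋ = 134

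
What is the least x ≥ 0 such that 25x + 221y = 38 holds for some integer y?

196

Euclid: 221 = 8·25 + 21; 25 = 1·21 + 4; 21 = 5·4 + 1; 4 = 4·1 + 0 → gcd = 1; 38 = 1·38.
Back-substitution yields 25·(-53) + 221·(6) = 1, so one solution is x = -53·38 = -2014, y = 6·38 = 228.
Solutions in x differ by 221/1 = 221; the one in [0, 221) is -2014 mod 221 = 196.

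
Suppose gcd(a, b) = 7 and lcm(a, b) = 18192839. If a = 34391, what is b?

3703

Using ab = gcd(a,b)·lcm(a,b) = 7·18192839 = 127349873, we get b = 127349873/34391 = 3703.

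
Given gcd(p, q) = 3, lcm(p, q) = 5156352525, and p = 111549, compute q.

138675

p·q = gcd·lcm = 3·5156352525 = 15469057575, so q = 15469057575/111549 = 138675.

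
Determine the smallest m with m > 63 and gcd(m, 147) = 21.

147 = 21·7. Any m with gcd(m, 147) = 21 is a multiple of 21, say 21s, with s coprime to 7.
Need s > 63/21, so s ≥ 4. First s ≥ 4 with gcd(s, 7) = 1 is s = 4. Thus m = 21·4 = 84.

84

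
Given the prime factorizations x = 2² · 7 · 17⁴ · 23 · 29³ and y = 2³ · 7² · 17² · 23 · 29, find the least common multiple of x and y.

max exponent per prime: 2³ · 7² · 17⁴ · 23 · 29³ = 18365534919704

18365534919704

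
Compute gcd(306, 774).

18

Euclid: 774 = 2·306 + 162; 306 = 1·162 + 144; 162 = 1·144 + 18; 144 = 8·18 + 0. Last nonzero remainder: 18.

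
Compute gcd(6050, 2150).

6050 = 2 · 5² · 11²
2150 = 2 · 5² · 43
Common: 2 · 5² = 50

50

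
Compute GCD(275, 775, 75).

gcd(275, 775): 775 = 2·275 + 225; 275 = 1·225 + 50; 225 = 4·50 + 25; 50 = 2·25 + 0 → 25
gcd(25, 75): 75 = 3·25 + 0 → 25

25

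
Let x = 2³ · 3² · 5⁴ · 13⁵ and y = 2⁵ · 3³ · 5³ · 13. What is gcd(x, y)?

117000

min exponent per shared prime: 2³ · 3² · 5³ · 13 = 117000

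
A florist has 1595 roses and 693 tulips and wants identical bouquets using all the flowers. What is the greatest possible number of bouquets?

Euclid: 1595 = 2·693 + 209; 693 = 3·209 + 66; 209 = 3·66 + 11; 66 = 6·11 + 0. Last nonzero remainder: 11.

11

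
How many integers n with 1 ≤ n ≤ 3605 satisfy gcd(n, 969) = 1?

969 = 3·17·19. Inclusion–exclusion on these primes:
3605 − ⌊3605/3⌋ − ⌊3605/17⌋ − ⌊3605/19⌋ + ⌊3605/51⌋ + ⌊3605/57⌋ + ⌊3605/323⌋ − ⌊3605/969⌋ = 2144

2144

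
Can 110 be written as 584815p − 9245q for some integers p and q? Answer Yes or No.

Yes

gcd(584815, 9245): 584815 = 63·9245 + 2380; 9245 = 3·2380 + 2105; 2380 = 1·2105 + 275; 2105 = 7·275 + 180; 275 = 1·180 + 95; 180 = 1·95 + 85; 95 = 1·85 + 10; 85 = 8·10 + 5; 10 = 2·5 + 0 → 5
5 divides 110, so a solution exists.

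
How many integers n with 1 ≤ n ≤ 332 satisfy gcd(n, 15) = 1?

178

Prime factors of 15: 3, 5. Count integers ≤ 332 divisible by none of them.
By inclusion–exclusion: 332 − ⌊332/3⌋ − ⌊332/5⌋ + ⌊332/15⌋ = 178.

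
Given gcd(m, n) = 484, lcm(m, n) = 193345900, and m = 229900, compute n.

407044

m·n = gcd·lcm = 484·193345900 = 93579415600, so n = 93579415600/229900 = 407044.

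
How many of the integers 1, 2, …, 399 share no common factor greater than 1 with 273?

Prime factors of 273: 3, 7, 13. Count integers ≤ 399 divisible by none of them.
By inclusion–exclusion: 399 − ⌊399/3⌋ − ⌊399/7⌋ − ⌊399/13⌋ + ⌊399/21⌋ + ⌊399/39⌋ + ⌊399/91⌋ − ⌊399/273⌋ = 211.

211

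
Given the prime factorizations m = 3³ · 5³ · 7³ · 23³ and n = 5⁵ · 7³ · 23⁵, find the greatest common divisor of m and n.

min exponent per shared prime: 5³ · 7³ · 23³ = 521660125

521660125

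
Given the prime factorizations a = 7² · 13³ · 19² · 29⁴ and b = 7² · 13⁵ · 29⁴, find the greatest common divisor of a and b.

min exponent per shared prime: 7² · 13³ · 29⁴ = 76140921493

76140921493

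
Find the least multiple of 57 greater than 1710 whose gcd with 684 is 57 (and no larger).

1767

684 = 57·12. Any t with gcd(t, 684) = 57 is a multiple of 57, say 57s, with s coprime to 12.
Need s > 1710/57, so s ≥ 31. First s ≥ 31 with gcd(s, 12) = 1 is s = 31. Thus t = 57·31 = 1767.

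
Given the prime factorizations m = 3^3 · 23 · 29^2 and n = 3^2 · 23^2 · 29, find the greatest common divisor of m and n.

min exponent per shared prime: 3^2 · 23 · 29 = 6003

6003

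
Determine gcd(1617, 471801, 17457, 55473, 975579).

gcd(1617, 471801): 471801 = 291·1617 + 1254; 1617 = 1·1254 + 363; 1254 = 3·363 + 165; 363 = 2·165 + 33; 165 = 5·33 + 0 → 33
gcd(33, 17457): 17457 = 529·33 + 0 → 33
gcd(33, 55473): 55473 = 1681·33 + 0 → 33
gcd(33, 975579): 975579 = 29563·33 + 0 → 33

33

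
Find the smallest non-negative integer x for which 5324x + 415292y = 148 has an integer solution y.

Euclid: 415292 = 78·5324 + 20; 5324 = 266·20 + 4; 20 = 5·4 + 0 → gcd = 4; 148 = 4·37.
Back-substitution yields 5324·(20749) + 415292·(-266) = 4, so one solution is x = 20749·37 = 767713, y = -266·37 = -9842.
Solutions in x differ by 415292/4 = 103823; the one in [0, 103823) is 767713 mod 103823 = 40952.

40952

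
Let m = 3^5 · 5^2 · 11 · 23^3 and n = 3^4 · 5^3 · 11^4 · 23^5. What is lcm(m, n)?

2862372872588625

max exponent per prime: 3^5 · 5^3 · 11^4 · 23^5 = 2862372872588625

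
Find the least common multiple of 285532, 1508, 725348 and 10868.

43811744548

285532 = 2² · 13 · 17² · 19; 1508 = 2² · 13 · 29; 725348 = 2² · 13² · 29 · 37; 10868 = 2² · 11 · 13 · 19
lcm takes max exponent of each prime: 2² · 11 · 13² · 17² · 19 · 29 · 37 = 43811744548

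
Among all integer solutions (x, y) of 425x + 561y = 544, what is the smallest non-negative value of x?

29

gcd(425, 561) = 17 (Euclid: 561 = 1·425 + 136; 425 = 3·136 + 17; 136 = 8·17 + 0), and 17 | 544.
Extended Euclid: 425·(4) + 561·(-3) = 17. Scale by 32: x₀ = 128.
General solution x = x₀ + 33t; reducing mod 33 gives x = 29 (and y = -21).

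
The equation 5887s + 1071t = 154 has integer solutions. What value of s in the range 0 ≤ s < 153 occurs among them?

gcd(5887, 1071) = 7 (Euclid: 5887 = 5·1071 + 532; 1071 = 2·532 + 7; 532 = 76·7 + 0), and 7 | 154.
Extended Euclid: 5887·(-2) + 1071·(11) = 7. Scale by 22: s₀ = -44.
General solution s = s₀ + 153k; reducing mod 153 gives s = 109 (and t = -599).

109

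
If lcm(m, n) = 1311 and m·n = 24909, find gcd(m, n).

19

gcd·lcm = product, so gcd = 24909/1311 = 19.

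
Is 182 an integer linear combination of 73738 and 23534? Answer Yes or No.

gcd(73738, 23534): 73738 = 3·23534 + 3136; 23534 = 7·3136 + 1582; 3136 = 1·1582 + 1554; 1582 = 1·1554 + 28; 1554 = 55·28 + 14; 28 = 2·14 + 0 → 14
14 divides 182, so a solution exists.

Yes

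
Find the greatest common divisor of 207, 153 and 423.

207 = 3² · 23; 153 = 3² · 17; 423 = 3² · 47
gcd takes min exponent of each prime: 3² = 9

9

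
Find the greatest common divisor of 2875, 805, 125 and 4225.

2875 = 5³ · 23; 805 = 5 · 7 · 23; 125 = 5³; 4225 = 5² · 13²
gcd takes min exponent of each prime: 5 = 5

5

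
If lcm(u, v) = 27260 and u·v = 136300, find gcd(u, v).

From gcd × lcm = uv: gcd = 136300 / 27260 = 5.

5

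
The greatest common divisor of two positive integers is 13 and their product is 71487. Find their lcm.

5499

For any two positive integers, gcd × lcm equals their product. Hence lcm = 71487 / 13 = 5499.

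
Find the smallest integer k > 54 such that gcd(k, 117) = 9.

63

gcd(k, 117) = 9 forces 9 | k; write k = 9s. Then gcd(9s, 9·13) = 9·gcd(s, 13), so need gcd(s, 13) = 1.
9s > 54 gives s ≥ 7. The least s ≥ 7 coprime to 13 is 7, so k = 9·7 = 63.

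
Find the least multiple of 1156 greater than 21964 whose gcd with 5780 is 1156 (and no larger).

gcd(x, 5780) = 1156 forces 1156 | x; write x = 1156s. Then gcd(1156s, 1156·5) = 1156·gcd(s, 5), so need gcd(s, 5) = 1.
1156s > 21964 gives s ≥ 20. The least s ≥ 20 coprime to 5 is 21, so x = 1156·21 = 24276.

24276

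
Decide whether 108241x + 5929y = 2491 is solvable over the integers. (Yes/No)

No

gcd(108241, 5929): 108241 = 18·5929 + 1519; 5929 = 3·1519 + 1372; 1519 = 1·1372 + 147; 1372 = 9·147 + 49; 147 = 3·49 + 0 → 49
49 does not divide 2491, so a solution does not exist.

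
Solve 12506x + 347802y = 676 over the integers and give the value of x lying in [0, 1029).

890

Euclid: 347802 = 27·12506 + 10140; 12506 = 1·10140 + 2366; 10140 = 4·2366 + 676; 2366 = 3·676 + 338; 676 = 2·338 + 0 → gcd = 338; 676 = 338·2.
Back-substitution yields 12506·(445) + 347802·(-16) = 338, so one solution is x = 445·2 = 890, y = -16·2 = -32.
Solutions in x differ by 347802/338 = 1029; the one in [0, 1029) is 890 mod 1029 = 890.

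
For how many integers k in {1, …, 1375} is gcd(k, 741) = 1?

741 = 3·13·19. Inclusion–exclusion on these primes:
1375 − ⌊1375/3⌋ − ⌊1375/13⌋ − ⌊1375/19⌋ + ⌊1375/39⌋ + ⌊1375/57⌋ + ⌊1375/247⌋ − ⌊1375/741⌋ = 803

803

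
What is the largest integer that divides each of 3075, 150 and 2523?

3

gcd(3075, 150): 3075 = 20·150 + 75; 150 = 2·75 + 0 → 75
gcd(75, 2523): 2523 = 33·75 + 48; 75 = 1·48 + 27; 48 = 1·27 + 21; 27 = 1·21 + 6; 21 = 3·6 + 3; 6 = 2·3 + 0 → 3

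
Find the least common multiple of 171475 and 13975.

95854525

171475 = 5² · 19³; 13975 = 5² · 13 · 43
max exponents: 5² · 13 · 19³ · 43 = 95854525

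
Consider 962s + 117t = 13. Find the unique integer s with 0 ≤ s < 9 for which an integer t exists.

gcd(962, 117) = 13 (Euclid: 962 = 8·117 + 26; 117 = 4·26 + 13; 26 = 2·13 + 0), and 13 | 13.
Extended Euclid: 962·(-4) + 117·(33) = 13. Scale by 1: s₀ = -4.
General solution s = s₀ + 9k; reducing mod 9 gives s = 5 (and t = -41).

5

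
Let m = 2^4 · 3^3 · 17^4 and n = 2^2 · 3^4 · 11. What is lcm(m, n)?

max exponent per prime: 2^4 · 3^4 · 11 · 17^4 = 1190675376

1190675376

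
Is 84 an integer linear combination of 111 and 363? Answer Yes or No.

Yes

By Bézout, 111x + 363y = 84 has integer solutions iff gcd(111, 363) | 84.
Euclid: 363 = 3·111 + 30; 111 = 3·30 + 21; 30 = 1·21 + 9; 21 = 2·9 + 3; 9 = 3·3 + 0. gcd = 3; 84 mod 3 = 0. Yes.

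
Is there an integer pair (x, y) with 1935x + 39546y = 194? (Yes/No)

By Bézout, 1935x + 39546y = 194 has integer solutions iff gcd(1935, 39546) | 194.
Euclid: 39546 = 20·1935 + 846; 1935 = 2·846 + 243; 846 = 3·243 + 117; 243 = 2·117 + 9; 117 = 13·9 + 0. gcd = 9; 194 mod 9 = 5. No.

No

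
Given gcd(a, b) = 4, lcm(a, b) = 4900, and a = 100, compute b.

Using ab = gcd(a,b)·lcm(a,b) = 4·4900 = 19600, we get b = 19600/100 = 196.

196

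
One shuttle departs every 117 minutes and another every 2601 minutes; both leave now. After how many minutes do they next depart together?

33813

gcd first: 2601 = 22·117 + 27; 117 = 4·27 + 9; 27 = 3·9 + 0 → gcd = 9
lcm = 117·2601/gcd = 304317/9 = 33813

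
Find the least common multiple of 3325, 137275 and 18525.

3325 = 5² · 7 · 19; 137275 = 5² · 17² · 19; 18525 = 3 · 5² · 13 · 19
lcm takes max exponent of each prime: 3 · 5² · 7 · 13 · 17² · 19 = 37476075

37476075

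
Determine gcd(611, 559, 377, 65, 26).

13

gcd(611, 559): 611 = 1·559 + 52; 559 = 10·52 + 39; 52 = 1·39 + 13; 39 = 3·13 + 0 → 13
gcd(13, 377): 377 = 29·13 + 0 → 13
gcd(13, 65): 65 = 5·13 + 0 → 13
gcd(13, 26): 26 = 2·13 + 0 → 13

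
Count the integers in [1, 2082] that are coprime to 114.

Prime factors of 114: 2, 3, 19. Count integers ≤ 2082 divisible by none of them.
By inclusion–exclusion: 2082 − ⌊2082/2⌋ − ⌊2082/3⌋ − ⌊2082/19⌋ + ⌊2082/6⌋ + ⌊2082/38⌋ + ⌊2082/57⌋ − ⌊2082/114⌋ = 657.

657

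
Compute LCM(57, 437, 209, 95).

lcm(57, 437) = 57·437/gcd = 24909/19 = 1311
lcm(1311, 209) = 1311·209/gcd = 273999/19 = 14421
lcm(14421, 95) = 14421·95/gcd = 1369995/19 = 72105

72105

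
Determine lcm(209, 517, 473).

209 = 11 · 19; 517 = 11 · 47; 473 = 11 · 43
lcm takes max exponent of each prime: 11 · 19 · 43 · 47 = 422389

422389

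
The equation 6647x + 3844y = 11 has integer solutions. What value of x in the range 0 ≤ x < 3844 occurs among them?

1093

Reduce mod 3844: 6647x ≡ 11 (mod 3844). With g = gcd(6647, 3844) = 1 dividing 11, divide through: 6647x ≡ 11 (mod 3844).
Since gcd(6647, 3844) = 1, x ≡ 11·(6647)⁻¹ ≡ 1093 (mod 3844). Smallest non-negative: 1093.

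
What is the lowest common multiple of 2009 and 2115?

gcd first: 2115 = 1·2009 + 106; 2009 = 18·106 + 101; 106 = 1·101 + 5; 101 = 20·5 + 1; 5 = 5·1 + 0 → gcd = 1
lcm = 2009·2115/gcd = 4249035/1 = 4249035

4249035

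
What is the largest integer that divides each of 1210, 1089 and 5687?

121

1210 = 2 · 5 · 11²; 1089 = 3² · 11²; 5687 = 11² · 47
gcd takes min exponent of each prime: 11² = 121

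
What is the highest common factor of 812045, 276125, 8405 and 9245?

gcd(812045, 276125): 812045 = 2·276125 + 259795; 276125 = 1·259795 + 16330; 259795 = 15·16330 + 14845; 16330 = 1·14845 + 1485; 14845 = 9·1485 + 1480; 1485 = 1·1480 + 5; 1480 = 296·5 + 0 → 5
gcd(5, 8405): 8405 = 1681·5 + 0 → 5
gcd(5, 9245): 9245 = 1849·5 + 0 → 5

5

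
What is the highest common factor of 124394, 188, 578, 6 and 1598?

2

124394 = 2 · 37 · 41²; 188 = 2² · 47; 578 = 2 · 17²; 6 = 2 · 3; 1598 = 2 · 17 · 47
gcd takes min exponent of each prime: 2 = 2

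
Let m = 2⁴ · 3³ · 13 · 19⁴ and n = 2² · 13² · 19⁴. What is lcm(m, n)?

9514475568

max exponent per prime: 2⁴ · 3³ · 13² · 19⁴ = 9514475568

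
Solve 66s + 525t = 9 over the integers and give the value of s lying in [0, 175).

24

Reduce mod 525: 66s ≡ 9 (mod 525). With g = gcd(66, 525) = 3 dividing 9, divide through: 22s ≡ 3 (mod 175).
Since gcd(22, 175) = 1, s ≡ 3·(22)⁻¹ ≡ 24 (mod 175). Smallest non-negative: 24.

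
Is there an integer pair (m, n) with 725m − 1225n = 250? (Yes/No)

Yes

gcd(725, 1225): 1225 = 1·725 + 500; 725 = 1·500 + 225; 500 = 2·225 + 50; 225 = 4·50 + 25; 50 = 2·25 + 0 → 25
25 divides 250, so a solution exists.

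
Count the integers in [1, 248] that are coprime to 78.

78 = 2·3·13. Inclusion–exclusion on these primes:
248 − ⌊248/2⌋ − ⌊248/3⌋ − ⌊248/13⌋ + ⌊248/6⌋ + ⌊248/26⌋ + ⌊248/39⌋ − ⌊248/78⌋ = 76

76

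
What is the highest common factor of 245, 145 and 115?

5

gcd(245, 145): 245 = 1·145 + 100; 145 = 1·100 + 45; 100 = 2·45 + 10; 45 = 4·10 + 5; 10 = 2·5 + 0 → 5
gcd(5, 115): 115 = 23·5 + 0 → 5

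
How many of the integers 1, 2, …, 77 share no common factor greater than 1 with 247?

68

247 = 13·19. Inclusion–exclusion on these primes:
77 − ⌊77/13⌋ − ⌊77/19⌋ + ⌊77/247⌋ = 68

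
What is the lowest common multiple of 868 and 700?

gcd first: 868 = 1·700 + 168; 700 = 4·168 + 28; 168 = 6·28 + 0 → gcd = 28
lcm = 868·700/gcd = 607600/28 = 21700

21700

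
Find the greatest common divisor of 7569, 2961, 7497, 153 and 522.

9

gcd(7569, 2961): 7569 = 2·2961 + 1647; 2961 = 1·1647 + 1314; 1647 = 1·1314 + 333; 1314 = 3·333 + 315; 333 = 1·315 + 18; 315 = 17·18 + 9; 18 = 2·9 + 0 → 9
gcd(9, 7497): 7497 = 833·9 + 0 → 9
gcd(9, 153): 153 = 17·9 + 0 → 9
gcd(9, 522): 522 = 58·9 + 0 → 9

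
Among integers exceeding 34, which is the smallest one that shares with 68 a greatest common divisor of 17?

68 = 17·4. Any m with gcd(m, 68) = 17 is a multiple of 17, say 17s, with s coprime to 4.
Need s > 34/17, so s ≥ 3. First s ≥ 3 with gcd(s, 4) = 1 is s = 3. Thus m = 17·3 = 51.

51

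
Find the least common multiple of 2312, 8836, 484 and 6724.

2312 = 2³ · 17²; 8836 = 2² · 47²; 484 = 2² · 11²; 6724 = 2² · 41²
lcm takes max exponent of each prime: 2³ · 11² · 17² · 41² · 47² = 1038811214408

1038811214408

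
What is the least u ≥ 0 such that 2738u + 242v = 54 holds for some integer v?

gcd(2738, 242) = 2 (Euclid: 2738 = 11·242 + 76; 242 = 3·76 + 14; 76 = 5·14 + 6; 14 = 2·6 + 2; 6 = 3·2 + 0), and 2 | 54.
Extended Euclid: 2738·(-35) + 242·(396) = 2. Scale by 27: u₀ = -945.
General solution u = u₀ + 121t; reducing mod 121 gives u = 23 (and v = -260).

23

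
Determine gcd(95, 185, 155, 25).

5

gcd(95, 185): 185 = 1·95 + 90; 95 = 1·90 + 5; 90 = 18·5 + 0 → 5
gcd(5, 155): 155 = 31·5 + 0 → 5
gcd(5, 25): 25 = 5·5 + 0 → 5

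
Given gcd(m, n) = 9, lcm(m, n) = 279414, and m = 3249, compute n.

Using mn = gcd(m,n)·lcm(m,n) = 9·279414 = 2514726, we get n = 2514726/3249 = 774.

774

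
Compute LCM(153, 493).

153 = 3² · 17; 493 = 17 · 29
max exponents: 3² · 17 · 29 = 4437

4437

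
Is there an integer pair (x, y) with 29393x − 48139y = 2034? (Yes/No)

No

By Bézout, 29393x − 48139y = 2034 has integer solutions iff gcd(29393, 48139) | 2034.
Euclid: 48139 = 1·29393 + 18746; 29393 = 1·18746 + 10647; 18746 = 1·10647 + 8099; 10647 = 1·8099 + 2548; 8099 = 3·2548 + 455; 2548 = 5·455 + 273; 455 = 1·273 + 182; 273 = 1·182 + 91; 182 = 2·91 + 0. gcd = 91; 2034 mod 91 = 32. No.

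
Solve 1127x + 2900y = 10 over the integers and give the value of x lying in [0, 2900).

Euclid: 2900 = 2·1127 + 646; 1127 = 1·646 + 481; 646 = 1·481 + 165; 481 = 2·165 + 151; 165 = 1·151 + 14; 151 = 10·14 + 11; 14 = 1·11 + 3; 11 = 3·3 + 2; 3 = 1·2 + 1; 2 = 2·1 + 0 → gcd = 1; 10 = 1·10.
Back-substitution yields 1127·(-1037) + 2900·(403) = 1, so one solution is x = -1037·10 = -10370, y = 403·10 = 4030.
Solutions in x differ by 2900/1 = 2900; the one in [0, 2900) is -10370 mod 2900 = 1230.

1230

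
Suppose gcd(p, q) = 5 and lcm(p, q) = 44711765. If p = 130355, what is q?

1715

p·q = gcd·lcm = 5·44711765 = 223558825, so q = 223558825/130355 = 1715.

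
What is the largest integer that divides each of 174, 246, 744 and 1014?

6

gcd(174, 246): 246 = 1·174 + 72; 174 = 2·72 + 30; 72 = 2·30 + 12; 30 = 2·12 + 6; 12 = 2·6 + 0 → 6
gcd(6, 744): 744 = 124·6 + 0 → 6
gcd(6, 1014): 1014 = 169·6 + 0 → 6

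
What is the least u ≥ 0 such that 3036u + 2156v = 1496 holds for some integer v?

Reduce mod 2156: 3036u ≡ 1496 (mod 2156). With g = gcd(3036, 2156) = 44 dividing 1496, divide through: 69u ≡ 34 (mod 49).
Since gcd(69, 49) = 1, u ≡ 34·(69)⁻¹ ≡ 36 (mod 49). Smallest non-negative: 36.

36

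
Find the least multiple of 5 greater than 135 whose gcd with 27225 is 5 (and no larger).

gcd(k, 27225) = 5 forces 5 | k; write k = 5s. Then gcd(5s, 5·5445) = 5·gcd(s, 5445), so need gcd(s, 5445) = 1.
5s > 135 gives s ≥ 28. The least s ≥ 28 coprime to 5445 is 28, so k = 5·28 = 140.

140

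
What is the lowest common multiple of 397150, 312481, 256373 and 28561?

397150 = 2 · 5² · 13² · 47; 312481 = 13² · 43²; 256373 = 13² · 37 · 41; 28561 = 13⁴
lcm takes max exponent of each prime: 2 · 5² · 13⁴ · 37 · 41 · 43² · 47 = 188262474820550

188262474820550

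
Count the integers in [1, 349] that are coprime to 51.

51 = 3·17. Inclusion–exclusion on these primes:
349 − ⌊349/3⌋ − ⌊349/17⌋ + ⌊349/51⌋ = 219

219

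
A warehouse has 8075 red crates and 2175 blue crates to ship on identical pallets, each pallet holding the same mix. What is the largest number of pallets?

8075 = 5² · 17 · 19
2175 = 3 · 5² · 29
Common: 5² = 25

25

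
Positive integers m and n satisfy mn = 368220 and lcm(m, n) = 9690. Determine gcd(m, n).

38

From gcd × lcm = mn: gcd = 368220 / 9690 = 38.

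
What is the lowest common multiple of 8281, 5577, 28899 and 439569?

4501626129

lcm(8281, 5577) = 8281·5577/gcd = 46183137/169 = 273273
lcm(273273, 28899) = 273273·28899/gcd = 7897316427/507 = 15576561
lcm(15576561, 439569) = 15576561·439569/gcd = 6846973342209/1521 = 4501626129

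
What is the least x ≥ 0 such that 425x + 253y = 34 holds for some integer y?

Reduce mod 253: 425x ≡ 34 (mod 253). With g = gcd(425, 253) = 1 dividing 34, divide through: 425x ≡ 34 (mod 253).
Since gcd(425, 253) = 1, x ≡ 34·(425)⁻¹ ≡ 162 (mod 253). Smallest non-negative: 162.

162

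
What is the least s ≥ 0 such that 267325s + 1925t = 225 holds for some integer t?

Reduce mod 1925: 267325s ≡ 225 (mod 1925). With g = gcd(267325, 1925) = 25 dividing 225, divide through: 10693s ≡ 9 (mod 77).
Since gcd(10693, 77) = 1, s ≡ 9·(10693)⁻¹ ≡ 53 (mod 77). Smallest non-negative: 53.

53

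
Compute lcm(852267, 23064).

gcd first: 852267 = 36·23064 + 21963; 23064 = 1·21963 + 1101; 21963 = 19·1101 + 1044; 1101 = 1·1044 + 57; 1044 = 18·57 + 18; 57 = 3·18 + 3; 18 = 6·3 + 0 → gcd = 3
lcm = 852267·23064/gcd = 19656686088/3 = 6552228696

6552228696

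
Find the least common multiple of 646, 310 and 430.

4305590

646 = 2 · 17 · 19; 310 = 2 · 5 · 31; 430 = 2 · 5 · 43
lcm takes max exponent of each prime: 2 · 5 · 17 · 19 · 31 · 43 = 4305590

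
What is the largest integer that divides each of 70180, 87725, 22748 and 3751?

121

gcd(70180, 87725): 87725 = 1·70180 + 17545; 70180 = 4·17545 + 0 → 17545
gcd(17545, 22748): 22748 = 1·17545 + 5203; 17545 = 3·5203 + 1936; 5203 = 2·1936 + 1331; 1936 = 1·1331 + 605; 1331 = 2·605 + 121; 605 = 5·121 + 0 → 121
gcd(121, 3751): 3751 = 31·121 + 0 → 121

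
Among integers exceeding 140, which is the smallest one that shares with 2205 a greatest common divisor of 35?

Multiples of 35 above 140: 35·5, 35·6, … . Need the cofactor coprime to 2205/35 = 63.
Checking s = 5, 6, … the first with gcd(s, 63) = 1 is s = 5, giving 175.

175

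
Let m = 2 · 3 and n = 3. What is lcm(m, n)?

max exponent per prime: 2 · 3 = 6

6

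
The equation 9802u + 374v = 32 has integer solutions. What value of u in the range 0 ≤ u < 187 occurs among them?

gcd(9802, 374) = 2 (Euclid: 9802 = 26·374 + 78; 374 = 4·78 + 62; 78 = 1·62 + 16; 62 = 3·16 + 14; 16 = 1·14 + 2; 14 = 7·2 + 0), and 2 | 32.
Extended Euclid: 9802·(24) + 374·(-629) = 2. Scale by 16: u₀ = 384.
General solution u = u₀ + 187t; reducing mod 187 gives u = 10 (and v = -262).

10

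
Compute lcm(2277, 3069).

gcd first: 3069 = 1·2277 + 792; 2277 = 2·792 + 693; 792 = 1·693 + 99; 693 = 7·99 + 0 → gcd = 99
lcm = 2277·3069/gcd = 6988113/99 = 70587

70587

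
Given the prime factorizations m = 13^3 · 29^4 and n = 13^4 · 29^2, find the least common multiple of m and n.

20200652641

max exponent per prime: 13^4 · 29^4 = 20200652641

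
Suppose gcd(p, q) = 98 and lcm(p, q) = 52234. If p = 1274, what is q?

4018

Using pq = gcd(p,q)·lcm(p,q) = 98·52234 = 5118932, we get q = 5118932/1274 = 4018.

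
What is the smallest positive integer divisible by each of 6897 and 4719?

89661

gcd first: 6897 = 1·4719 + 2178; 4719 = 2·2178 + 363; 2178 = 6·363 + 0 → gcd = 363
lcm = 6897·4719/gcd = 32546943/363 = 89661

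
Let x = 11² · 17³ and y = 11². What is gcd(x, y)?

min exponent per shared prime: 11² = 121

121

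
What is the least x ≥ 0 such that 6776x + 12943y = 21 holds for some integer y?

1339

gcd(6776, 12943) = 7 (Euclid: 12943 = 1·6776 + 6167; 6776 = 1·6167 + 609; 6167 = 10·609 + 77; 609 = 7·77 + 70; 77 = 1·70 + 7; 70 = 10·7 + 0), and 7 | 21.
Extended Euclid: 6776·(-170) + 12943·(89) = 7. Scale by 3: x₀ = -510.
General solution x = x₀ + 1849t; reducing mod 1849 gives x = 1339 (and y = -701).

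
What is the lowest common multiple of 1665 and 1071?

gcd first: 1665 = 1·1071 + 594; 1071 = 1·594 + 477; 594 = 1·477 + 117; 477 = 4·117 + 9; 117 = 13·9 + 0 → gcd = 9
lcm = 1665·1071/gcd = 1783215/9 = 198135

198135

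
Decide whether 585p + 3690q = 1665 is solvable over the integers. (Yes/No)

Yes

By Bézout, 585p + 3690q = 1665 has integer solutions iff gcd(585, 3690) | 1665.
Euclid: 3690 = 6·585 + 180; 585 = 3·180 + 45; 180 = 4·45 + 0. gcd = 45; 1665 mod 45 = 0. Yes.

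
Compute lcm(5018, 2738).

5018 = 2 · 13 · 193; 2738 = 2 · 37²
max exponents: 2 · 13 · 37² · 193 = 6869642

6869642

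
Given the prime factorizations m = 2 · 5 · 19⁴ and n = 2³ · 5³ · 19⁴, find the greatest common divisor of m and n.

min exponent per shared prime: 2 · 5 · 19⁴ = 1303210

1303210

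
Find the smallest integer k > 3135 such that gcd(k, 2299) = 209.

3344

gcd(k, 2299) = 209 forces 209 | k; write k = 209s. Then gcd(209s, 209·11) = 209·gcd(s, 11), so need gcd(s, 11) = 1.
209s > 3135 gives s ≥ 16. The least s ≥ 16 coprime to 11 is 16, so k = 209·16 = 3344.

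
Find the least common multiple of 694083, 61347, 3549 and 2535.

2939441505

694083 = 3 · 13² · 37²; 61347 = 3 · 11² · 13²; 3549 = 3 · 7 · 13²; 2535 = 3 · 5 · 13²
lcm takes max exponent of each prime: 3 · 5 · 7 · 11² · 13² · 37² = 2939441505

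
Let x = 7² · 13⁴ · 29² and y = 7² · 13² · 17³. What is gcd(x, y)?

8281

min exponent per shared prime: 7² · 13² = 8281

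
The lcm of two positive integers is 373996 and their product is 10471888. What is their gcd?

28

From gcd × lcm = pq: gcd = 10471888 / 373996 = 28.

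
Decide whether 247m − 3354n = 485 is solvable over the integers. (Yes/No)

No

By Bézout, 247m − 3354n = 485 has integer solutions iff gcd(247, 3354) | 485.
Euclid: 3354 = 13·247 + 143; 247 = 1·143 + 104; 143 = 1·104 + 39; 104 = 2·39 + 26; 39 = 1·26 + 13; 26 = 2·13 + 0. gcd = 13; 485 mod 13 = 4. No.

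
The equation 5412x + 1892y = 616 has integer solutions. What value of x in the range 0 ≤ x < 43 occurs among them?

12

gcd(5412, 1892) = 44 (Euclid: 5412 = 2·1892 + 1628; 1892 = 1·1628 + 264; 1628 = 6·264 + 44; 264 = 6·44 + 0), and 44 | 616.
Extended Euclid: 5412·(7) + 1892·(-20) = 44. Scale by 14: x₀ = 98.
General solution x = x₀ + 43t; reducing mod 43 gives x = 12 (and y = -34).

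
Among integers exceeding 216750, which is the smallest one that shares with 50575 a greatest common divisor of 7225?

50575 = 7225·7. Any t with gcd(t, 50575) = 7225 is a multiple of 7225, say 7225s, with s coprime to 7.
Need s > 216750/7225, so s ≥ 31. First s ≥ 31 with gcd(s, 7) = 1 is s = 31. Thus t = 7225·31 = 223975.

223975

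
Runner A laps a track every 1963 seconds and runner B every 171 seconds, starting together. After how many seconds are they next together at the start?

335673

gcd first: 1963 = 11·171 + 82; 171 = 2·82 + 7; 82 = 11·7 + 5; 7 = 1·5 + 2; 5 = 2·2 + 1; 2 = 2·1 + 0 → gcd = 1
lcm = 1963·171/gcd = 335673/1 = 335673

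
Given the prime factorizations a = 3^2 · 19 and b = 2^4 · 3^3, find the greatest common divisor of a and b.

9

min exponent per shared prime: 3^2 = 9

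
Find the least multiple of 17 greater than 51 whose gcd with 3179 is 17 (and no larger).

68

3179 = 17·187. Any m with gcd(m, 3179) = 17 is a multiple of 17, say 17s, with s coprime to 187.
Need s > 51/17, so s ≥ 4. First s ≥ 4 with gcd(s, 187) = 1 is s = 4. Thus m = 17·4 = 68.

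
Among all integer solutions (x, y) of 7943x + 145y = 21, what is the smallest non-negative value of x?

22

gcd(7943, 145) = 1 (Euclid: 7943 = 54·145 + 113; 145 = 1·113 + 32; 113 = 3·32 + 17; 32 = 1·17 + 15; 17 = 1·15 + 2; 15 = 7·2 + 1; 2 = 2·1 + 0), and 1 | 21.
Extended Euclid: 7943·(-68) + 145·(3725) = 1. Scale by 21: x₀ = -1428.
General solution x = x₀ + 145t; reducing mod 145 gives x = 22 (and y = -1205).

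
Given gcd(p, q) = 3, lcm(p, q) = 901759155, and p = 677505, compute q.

p·q = gcd·lcm = 3·901759155 = 2705277465, so q = 2705277465/677505 = 3993.

3993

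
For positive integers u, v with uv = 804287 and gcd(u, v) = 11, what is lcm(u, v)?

For any two positive integers, gcd × lcm equals their product. Hence lcm = 804287 / 11 = 73117.

73117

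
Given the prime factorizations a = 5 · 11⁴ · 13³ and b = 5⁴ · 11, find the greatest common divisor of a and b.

55

min exponent per shared prime: 5 · 11 = 55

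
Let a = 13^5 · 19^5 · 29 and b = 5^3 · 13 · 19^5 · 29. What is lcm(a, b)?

max exponent per prime: 5^3 · 13^5 · 19^5 · 29 = 3332673569275375

3332673569275375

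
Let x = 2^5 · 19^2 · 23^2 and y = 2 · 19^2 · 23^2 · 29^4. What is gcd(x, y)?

min exponent per shared prime: 2 · 19^2 · 23^2 = 381938

381938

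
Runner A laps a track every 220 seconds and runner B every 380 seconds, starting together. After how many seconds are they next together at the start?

gcd first: 380 = 1·220 + 160; 220 = 1·160 + 60; 160 = 2·60 + 40; 60 = 1·40 + 20; 40 = 2·20 + 0 → gcd = 20
lcm = 220·380/gcd = 83600/20 = 4180

4180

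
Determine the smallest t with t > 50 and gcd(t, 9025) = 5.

55

Multiples of 5 above 50: 5·11, 5·12, … . Need the cofactor coprime to 9025/5 = 1805.
Checking s = 11, 12, … the first with gcd(s, 1805) = 1 is s = 11, giving 55.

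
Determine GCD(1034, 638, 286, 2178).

gcd(1034, 638): 1034 = 1·638 + 396; 638 = 1·396 + 242; 396 = 1·242 + 154; 242 = 1·154 + 88; 154 = 1·88 + 66; 88 = 1·66 + 22; 66 = 3·22 + 0 → 22
gcd(22, 286): 286 = 13·22 + 0 → 22
gcd(22, 2178): 2178 = 99·22 + 0 → 22

22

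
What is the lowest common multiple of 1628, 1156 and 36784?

1628 = 2² · 11 · 37; 1156 = 2² · 17²; 36784 = 2⁴ · 11² · 19
lcm takes max exponent of each prime: 2⁴ · 11² · 17² · 19 · 37 = 393331312

393331312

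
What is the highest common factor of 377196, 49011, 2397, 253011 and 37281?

51

377196 = 2² · 3 · 17 · 43²; 49011 = 3 · 17 · 31²; 2397 = 3 · 17 · 47; 253011 = 3 · 11² · 17 · 41; 37281 = 3 · 17² · 43
gcd takes min exponent of each prime: 3 · 17 = 51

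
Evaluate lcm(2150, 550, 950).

2150 = 2 · 5² · 43; 550 = 2 · 5² · 11; 950 = 2 · 5² · 19
lcm takes max exponent of each prime: 2 · 5² · 11 · 19 · 43 = 449350

449350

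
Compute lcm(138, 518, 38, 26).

138 = 2 · 3 · 23; 518 = 2 · 7 · 37; 38 = 2 · 19; 26 = 2 · 13
lcm takes max exponent of each prime: 2 · 3 · 7 · 13 · 19 · 23 · 37 = 8828274

8828274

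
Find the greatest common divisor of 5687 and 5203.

121

5687 = 11² · 47
5203 = 11² · 43
Common: 11² = 121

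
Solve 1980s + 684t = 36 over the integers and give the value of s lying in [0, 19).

Reduce mod 684: 1980s ≡ 36 (mod 684). With g = gcd(1980, 684) = 36 dividing 36, divide through: 55s ≡ 1 (mod 19).
Since gcd(55, 19) = 1, s ≡ 1·(55)⁻¹ ≡ 9 (mod 19). Smallest non-negative: 9.

9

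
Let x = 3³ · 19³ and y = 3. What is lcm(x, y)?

185193

max exponent per prime: 3³ · 19³ = 185193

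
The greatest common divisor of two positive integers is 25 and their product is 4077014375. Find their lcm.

163080575

gcd·lcm = product, so lcm = 4077014375/25 = 163080575.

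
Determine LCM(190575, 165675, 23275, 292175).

654359375594925

190575 = 3² · 5² · 7 · 11²; 165675 = 3 · 5² · 47²; 23275 = 5² · 7² · 19; 292175 = 5² · 13 · 29 · 31
lcm takes max exponent of each prime: 3² · 5² · 7² · 11² · 13 · 19 · 29 · 31 · 47² = 654359375594925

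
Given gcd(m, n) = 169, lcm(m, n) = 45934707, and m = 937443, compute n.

8281

m·n = gcd·lcm = 169·45934707 = 7762965483, so n = 7762965483/937443 = 8281.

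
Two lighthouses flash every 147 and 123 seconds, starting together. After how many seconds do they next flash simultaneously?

6027

147 = 3 · 7²; 123 = 3 · 41
max exponents: 3 · 7² · 41 = 6027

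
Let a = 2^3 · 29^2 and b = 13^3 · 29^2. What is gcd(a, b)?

841

min exponent per shared prime: 29^2 = 841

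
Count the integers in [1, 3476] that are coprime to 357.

1871

357 = 3·7·17. Inclusion–exclusion on these primes:
3476 − ⌊3476/3⌋ − ⌊3476/7⌋ − ⌊3476/17⌋ + ⌊3476/21⌋ + ⌊3476/51⌋ + ⌊3476/119⌋ − ⌊3476/357⌋ = 1871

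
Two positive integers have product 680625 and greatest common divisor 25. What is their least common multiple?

27225

gcd·lcm = product, so lcm = 680625/25 = 27225.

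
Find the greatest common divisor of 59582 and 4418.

59582 = 2 · 31³
4418 = 2 · 47²
Common: 2 = 2

2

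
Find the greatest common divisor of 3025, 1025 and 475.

25

3025 = 5² · 11²; 1025 = 5² · 41; 475 = 5² · 19
gcd takes min exponent of each prime: 5² = 25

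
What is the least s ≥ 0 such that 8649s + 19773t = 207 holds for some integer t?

Euclid: 19773 = 2·8649 + 2475; 8649 = 3·2475 + 1224; 2475 = 2·1224 + 27; 1224 = 45·27 + 9; 27 = 3·9 + 0 → gcd = 9; 207 = 9·23.
Back-substitution yields 8649·(727) + 19773·(-318) = 9, so one solution is s = 727·23 = 16721, t = -318·23 = -7314.
Solutions in s differ by 19773/9 = 2197; the one in [0, 2197) is 16721 mod 2197 = 1342.

1342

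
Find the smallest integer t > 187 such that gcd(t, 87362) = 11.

231

87362 = 11·7942. Any t with gcd(t, 87362) = 11 is a multiple of 11, say 11s, with s coprime to 7942.
Need s > 187/11, so s ≥ 18. First s ≥ 18 with gcd(s, 7942) = 1 is s = 21. Thus t = 11·21 = 231.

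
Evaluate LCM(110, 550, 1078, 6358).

7788550

lcm(110, 550) = 110·550/gcd = 60500/110 = 550
lcm(550, 1078) = 550·1078/gcd = 592900/22 = 26950
lcm(26950, 6358) = 26950·6358/gcd = 171348100/22 = 7788550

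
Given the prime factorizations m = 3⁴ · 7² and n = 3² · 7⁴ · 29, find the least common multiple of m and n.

5639949

max exponent per prime: 3⁴ · 7⁴ · 29 = 5639949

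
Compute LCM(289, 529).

152881

289 = 17²; 529 = 23²
max exponents: 17² · 23² = 152881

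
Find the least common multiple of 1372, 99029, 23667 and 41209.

160903507548

1372 = 2² · 7³; 99029 = 7² · 43 · 47; 23667 = 3 · 7³ · 23; 41209 = 7² · 29²
lcm takes max exponent of each prime: 2² · 3 · 7³ · 23 · 29² · 43 · 47 = 160903507548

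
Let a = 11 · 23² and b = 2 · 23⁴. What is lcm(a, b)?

6156502

max exponent per prime: 2 · 11 · 23⁴ = 6156502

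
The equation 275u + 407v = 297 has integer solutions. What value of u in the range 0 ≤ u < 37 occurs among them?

7

gcd(275, 407) = 11 (Euclid: 407 = 1·275 + 132; 275 = 2·132 + 11; 132 = 12·11 + 0), and 11 | 297.
Extended Euclid: 275·(3) + 407·(-2) = 11. Scale by 27: u₀ = 81.
General solution u = u₀ + 37t; reducing mod 37 gives u = 7 (and v = -4).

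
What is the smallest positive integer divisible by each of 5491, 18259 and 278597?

2495950523

5491 = 17² · 19; 18259 = 19 · 31²; 278597 = 11 · 19 · 31 · 43
lcm takes max exponent of each prime: 11 · 17² · 19 · 31² · 43 = 2495950523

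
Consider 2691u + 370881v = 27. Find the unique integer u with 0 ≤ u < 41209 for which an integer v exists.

gcd(2691, 370881) = 9 (Euclid: 370881 = 137·2691 + 2214; 2691 = 1·2214 + 477; 2214 = 4·477 + 306; 477 = 1·306 + 171; 306 = 1·171 + 135; 171 = 1·135 + 36; 135 = 3·36 + 27; 36 = 1·27 + 9; 27 = 3·9 + 0), and 9 | 27.
Extended Euclid: 2691·(10888) + 370881·(-79) = 9. Scale by 3: u₀ = 32664.
General solution u = u₀ + 41209t; reducing mod 41209 gives u = 32664 (and v = -237).

32664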